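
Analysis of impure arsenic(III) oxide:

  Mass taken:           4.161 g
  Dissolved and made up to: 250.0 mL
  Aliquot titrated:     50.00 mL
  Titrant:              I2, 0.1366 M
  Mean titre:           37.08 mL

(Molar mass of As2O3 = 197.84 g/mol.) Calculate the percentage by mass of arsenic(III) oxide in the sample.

As2O3 + 2 I2 + 2 H2O → As2O5 + 4 HI
n(I2) per titration = 0.03708 × 0.1366 = 5.065 × 10^-3 mol
From the 1:2 ratio, n(As2O3) in each aliquot = 1/2 × 5.065 × 10^-3 = 2.533 × 10^-3 mol
n(As2O3) in the whole flask = 2.533 × 10^-3 × 250.0/50.00 = 0.01266 mol
mass of As2O3 = 0.01266 × 197.84 = 2.505 g
% As2O3 = 2.505 / 4.161 × 100 = 60.21 %

60.21 %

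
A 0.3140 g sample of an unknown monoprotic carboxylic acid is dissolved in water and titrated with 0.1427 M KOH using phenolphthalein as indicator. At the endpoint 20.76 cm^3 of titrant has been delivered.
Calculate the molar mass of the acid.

n(KOH) = 0.02076 L × 0.1427 mol/L = 2.962 × 10^-3 mol
n(HA) = 2.962 × 10^-3 mol (1:1 ratio)
M = m / n = 0.3140 g / 2.962 × 10^-3 mol = 106.0 g/mol

106.0 g/mol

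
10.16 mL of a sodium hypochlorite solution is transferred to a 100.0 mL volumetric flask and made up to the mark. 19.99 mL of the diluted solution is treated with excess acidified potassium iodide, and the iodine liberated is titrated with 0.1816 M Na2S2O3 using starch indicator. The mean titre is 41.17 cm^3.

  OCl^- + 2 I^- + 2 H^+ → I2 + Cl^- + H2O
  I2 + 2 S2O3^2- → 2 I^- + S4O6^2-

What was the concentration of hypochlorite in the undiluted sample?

n(S2O3^2-) = 0.04117 × 0.1816 = 7.476 × 10^-3 mol
n(I2) = n(S2O3^2-)/2 = 3.738 × 10^-3 mol
n(OCl^-) in the aliquot = 3.738 × 10^-3 mol (1:1 ratio)
[OCl^-]_dilute = 3.738 × 10^-3 / 0.01999 = 0.1870 mol/L
[OCl^-]_original = 0.1870 × 100.0/10.16 = 1.841 mol/L

1.841 M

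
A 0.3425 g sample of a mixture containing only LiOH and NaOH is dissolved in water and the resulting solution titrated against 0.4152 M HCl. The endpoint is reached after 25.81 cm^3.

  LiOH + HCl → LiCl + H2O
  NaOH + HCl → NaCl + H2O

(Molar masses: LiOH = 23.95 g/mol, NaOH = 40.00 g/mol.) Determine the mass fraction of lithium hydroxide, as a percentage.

37.54 %

n(HCl) = 0.02581 × 0.4152 = 0.01072 mol
Let x = n(LiOH), y = n(NaOH).
Titrant: 1x + 1y = 0.01072;  mass: 23.95x + 40.00y = 0.3425
Solving, x = 5.368 × 10^-3 mol, y = 5.349 × 10^-3 mol
mass of LiOH = 5.368 × 10^-3 × 23.95 = 0.1286 g
% LiOH = 0.1286 / 0.3425 × 100 = 37.54 %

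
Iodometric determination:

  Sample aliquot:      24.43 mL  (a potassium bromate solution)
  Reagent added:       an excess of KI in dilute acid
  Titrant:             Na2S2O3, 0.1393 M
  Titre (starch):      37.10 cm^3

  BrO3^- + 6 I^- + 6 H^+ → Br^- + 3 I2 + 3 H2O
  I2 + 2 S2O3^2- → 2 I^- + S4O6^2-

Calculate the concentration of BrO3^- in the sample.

n(S2O3^2-) = 0.03710 × 0.1393 = 5.168 × 10^-3 mol
n(I2) = n(S2O3^2-)/2 = 2.584 × 10^-3 mol
From the 1:3 ratio, n(BrO3^-) in the aliquot = 1/3 × 2.584 × 10^-3 = 8.613 × 10^-4 mol
[BrO3^-] = 8.613 × 10^-4 / 0.02443 = 0.03526 mol/L

0.03526 M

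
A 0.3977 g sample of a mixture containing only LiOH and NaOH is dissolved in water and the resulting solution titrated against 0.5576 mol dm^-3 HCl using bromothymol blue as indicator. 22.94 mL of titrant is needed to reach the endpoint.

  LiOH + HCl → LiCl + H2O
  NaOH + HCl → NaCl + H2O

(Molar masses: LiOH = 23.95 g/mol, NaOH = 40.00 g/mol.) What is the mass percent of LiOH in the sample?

n(HCl) = 0.02294 × 0.5576 = 0.01279 mol
Let x = n(LiOH), y = n(NaOH).
Titrant: 1x + 1y = 0.01279;  mass: 23.95x + 40.00y = 0.3977
Solving, x = 7.100 × 10^-3 mol, y = 5.691 × 10^-3 mol
mass of LiOH = 7.100 × 10^-3 × 23.95 = 0.1700 g
% LiOH = 0.1700 / 0.3977 × 100 = 42.76 %

42.76 %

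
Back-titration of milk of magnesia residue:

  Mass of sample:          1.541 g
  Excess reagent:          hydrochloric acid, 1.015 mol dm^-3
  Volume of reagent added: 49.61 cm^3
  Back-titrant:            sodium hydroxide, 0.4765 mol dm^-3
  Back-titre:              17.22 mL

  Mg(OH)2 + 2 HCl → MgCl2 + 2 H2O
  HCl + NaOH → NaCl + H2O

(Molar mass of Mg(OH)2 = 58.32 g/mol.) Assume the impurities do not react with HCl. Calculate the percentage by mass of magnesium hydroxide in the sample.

n(HCl) added = 0.04961 × 1.015 = 0.05035 mol
n(NaOH) used in back-titration = 0.01722 × 0.4765 = 8.205 × 10^-3 mol
n(HCl) left over = 8.205 × 10^-3 mol (1:1 ratio)
n(HCl) consumed by analyte = 0.05035 − 8.205 × 10^-3 = 0.04215 mol
From the 1:2 ratio, n(Mg(OH)2) = 1/2 × 0.04215 = 0.02107 mol
mass of Mg(OH)2 = 0.02107 × 58.32 = 1.229 g
% Mg(OH)2 = 1.229 / 1.541 × 100 = 79.76 %

79.76 %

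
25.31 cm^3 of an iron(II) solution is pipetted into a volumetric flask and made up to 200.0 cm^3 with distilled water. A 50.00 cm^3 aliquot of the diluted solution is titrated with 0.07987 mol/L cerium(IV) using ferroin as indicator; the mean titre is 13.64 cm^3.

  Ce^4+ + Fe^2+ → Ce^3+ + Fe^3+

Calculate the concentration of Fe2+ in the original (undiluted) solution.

n(Ce4+) = 0.01364 × 0.07987 = 1.089 × 10^-3 mol
n(Fe2+) in the aliquot = 1.089 × 10^-3 mol (1:1 ratio)
[Fe2+]_dilute = 1.089 × 10^-3 / 0.05000 = 0.02179 mol/L
Dilution factor = 200.0 / 25.31 = 7.902
[Fe2+]_stock = 0.02179 × 7.902 = 0.1722 mol/L

0.1722 mol/L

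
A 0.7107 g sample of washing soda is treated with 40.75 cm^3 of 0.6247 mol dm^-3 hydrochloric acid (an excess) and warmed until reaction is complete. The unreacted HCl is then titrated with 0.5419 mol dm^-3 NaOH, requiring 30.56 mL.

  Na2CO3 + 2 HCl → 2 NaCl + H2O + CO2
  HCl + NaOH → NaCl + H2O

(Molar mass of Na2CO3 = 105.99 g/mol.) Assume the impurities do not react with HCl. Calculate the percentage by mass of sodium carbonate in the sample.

66.34 %

n(HCl) added = 0.04075 × 0.6247 = 0.02546 mol
n(NaOH) used in back-titration = 0.03056 × 0.5419 = 0.01656 mol
n(HCl) left over = 0.01656 mol (1:1 ratio)
n(HCl) consumed by analyte = 0.02546 − 0.01656 = 8.896 × 10^-3 mol
From the 1:2 ratio, n(Na2CO3) = 1/2 × 8.896 × 10^-3 = 4.448 × 10^-3 mol
mass of Na2CO3 = 4.448 × 10^-3 × 105.99 = 0.4714 g
% Na2CO3 = 0.4714 / 0.7107 × 100 = 66.34 %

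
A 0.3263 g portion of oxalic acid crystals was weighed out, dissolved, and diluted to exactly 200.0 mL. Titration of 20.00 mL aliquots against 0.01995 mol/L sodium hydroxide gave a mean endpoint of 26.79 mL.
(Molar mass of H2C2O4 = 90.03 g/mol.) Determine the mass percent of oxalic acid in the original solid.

73.73 %

H2C2O4 + 2 NaOH → Na2C2O4 + 2 H2O
n(NaOH) per titration = 0.02679 × 0.01995 = 5.345 × 10^-4 mol
From the 1:2 ratio, n(H2C2O4) in each aliquot = 1/2 × 5.345 × 10^-4 = 2.672 × 10^-4 mol
n(H2C2O4) in the whole flask = 2.672 × 10^-4 × 200.0/20.00 = 2.672 × 10^-3 mol
mass of H2C2O4 = 2.672 × 10^-3 × 90.03 = 0.2406 g
% H2C2O4 = 0.2406 / 0.3263 × 100 = 73.73 %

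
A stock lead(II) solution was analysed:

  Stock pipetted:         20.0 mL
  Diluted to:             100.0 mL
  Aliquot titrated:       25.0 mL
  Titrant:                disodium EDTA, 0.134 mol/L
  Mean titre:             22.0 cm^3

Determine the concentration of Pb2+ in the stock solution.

0.590 mol/L

Pb^2+ + EDTA^4- → [Pb(EDTA)]^2-
n(EDTA) = 0.0220 × 0.134 = 2.95 × 10^-3 mol
n(Pb2+) in the aliquot = 2.95 × 10^-3 mol (1:1 ratio)
[Pb2+]_dilute = 2.95 × 10^-3 / 0.0250 = 0.118 mol/L
Dilution factor = 100.0 / 20.0 = 5.000
[Pb2+]_stock = 0.118 × 5.000 = 0.590 mol/L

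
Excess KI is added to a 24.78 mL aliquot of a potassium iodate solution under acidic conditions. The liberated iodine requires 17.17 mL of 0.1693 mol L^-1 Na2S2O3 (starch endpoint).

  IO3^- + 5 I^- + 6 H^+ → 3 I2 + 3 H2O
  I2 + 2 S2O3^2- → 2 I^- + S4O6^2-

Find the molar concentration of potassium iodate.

0.01955 mol/L

n(S2O3^2-) = 0.01717 × 0.1693 = 2.907 × 10^-3 mol
n(I2) = n(S2O3^2-)/2 = 1.453 × 10^-3 mol
From the 1:3 ratio, n(IO3^-) in the aliquot = 1/3 × 1.453 × 10^-3 = 4.845 × 10^-4 mol
[IO3^-] = 4.845 × 10^-4 / 0.02478 = 0.01955 mol/L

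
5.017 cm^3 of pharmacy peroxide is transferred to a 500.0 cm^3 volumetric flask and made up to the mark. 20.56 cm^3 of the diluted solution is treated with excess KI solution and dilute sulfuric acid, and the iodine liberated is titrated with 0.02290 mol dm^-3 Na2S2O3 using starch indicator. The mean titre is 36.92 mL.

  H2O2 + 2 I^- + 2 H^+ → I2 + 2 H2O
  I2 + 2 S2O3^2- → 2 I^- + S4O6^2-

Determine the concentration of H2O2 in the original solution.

2.049 mol/L

n(S2O3^2-) = 0.03692 × 0.02290 = 8.455 × 10^-4 mol
n(I2) = n(S2O3^2-)/2 = 4.227 × 10^-4 mol
n(H2O2) in the aliquot = 4.227 × 10^-4 mol (1:1 ratio)
[H2O2]_dilute = 4.227 × 10^-4 / 0.02056 = 0.02056 mol/L
[H2O2]_original = 0.02056 × 500.0/5.017 = 2.049 mol/L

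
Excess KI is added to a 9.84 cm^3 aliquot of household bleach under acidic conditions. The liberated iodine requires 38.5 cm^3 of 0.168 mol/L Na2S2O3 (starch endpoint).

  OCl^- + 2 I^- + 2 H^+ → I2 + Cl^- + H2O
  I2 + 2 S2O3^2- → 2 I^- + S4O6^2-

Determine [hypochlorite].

0.329 mol/L

n(S2O3^2-) = 0.0385 × 0.168 = 6.47 × 10^-3 mol
n(I2) = n(S2O3^2-)/2 = 3.23 × 10^-3 mol
n(OCl^-) in the aliquot = 3.23 × 10^-3 mol (1:1 ratio)
[OCl^-] = 3.23 × 10^-3 / 0.00984 = 0.329 mol/L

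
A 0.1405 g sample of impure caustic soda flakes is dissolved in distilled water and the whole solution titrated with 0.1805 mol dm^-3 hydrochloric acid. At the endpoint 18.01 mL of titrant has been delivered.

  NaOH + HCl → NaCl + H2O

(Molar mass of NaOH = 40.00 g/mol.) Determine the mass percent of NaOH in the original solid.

n(HCl) = 0.01801 L × 0.1805 mol/L = 3.251 × 10^-3 mol
n(NaOH) = 3.251 × 10^-3 mol (1:1 ratio)
mass of NaOH = 3.251 × 10^-3 × 40.00 g/mol = 0.1300 g
% NaOH = 0.1300 / 0.1405 × 100 = 92.55 %

92.55 %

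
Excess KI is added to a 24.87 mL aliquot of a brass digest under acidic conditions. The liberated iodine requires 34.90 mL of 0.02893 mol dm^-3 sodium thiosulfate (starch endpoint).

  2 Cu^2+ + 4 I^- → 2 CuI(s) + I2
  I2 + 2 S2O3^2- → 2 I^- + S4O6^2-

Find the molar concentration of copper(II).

0.04060 mol/L

n(S2O3^2-) = 0.03490 × 0.02893 = 1.010 × 10^-3 mol
n(I2) = n(S2O3^2-)/2 = 5.048 × 10^-4 mol
From the 2:1 ratio, n(Cu2+) in the aliquot = 2/1 × 5.048 × 10^-4 = 1.010 × 10^-3 mol
[Cu2+] = 1.010 × 10^-3 / 0.02487 = 0.04060 mol/L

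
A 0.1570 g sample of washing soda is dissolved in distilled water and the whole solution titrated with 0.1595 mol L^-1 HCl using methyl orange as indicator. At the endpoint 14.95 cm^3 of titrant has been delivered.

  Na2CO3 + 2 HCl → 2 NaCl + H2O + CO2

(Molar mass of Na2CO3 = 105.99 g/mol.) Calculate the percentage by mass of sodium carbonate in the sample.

n(HCl) = 0.01495 L × 0.1595 mol/L = 2.385 × 10^-3 mol
From the 1:2 ratio, n(Na2CO3) = 1/2 × 2.385 × 10^-3 = 1.192 × 10^-3 mol
mass of Na2CO3 = 1.192 × 10^-3 × 105.99 g/mol = 0.1264 g
% Na2CO3 = 0.1264 / 0.1570 × 100 = 80.49 %

80.49 %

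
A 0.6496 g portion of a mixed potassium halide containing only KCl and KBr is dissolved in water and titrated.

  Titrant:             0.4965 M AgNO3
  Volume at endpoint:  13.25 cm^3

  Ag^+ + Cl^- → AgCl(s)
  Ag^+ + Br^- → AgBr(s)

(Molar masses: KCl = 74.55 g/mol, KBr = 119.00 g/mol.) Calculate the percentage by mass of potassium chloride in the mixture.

n(AgNO3) = 0.01325 × 0.4965 = 6.579 × 10^-3 mol
Let x = n(KCl), y = n(KBr).
Titrant: 1x + 1y = 6.579 × 10^-3;  mass: 74.55x + 119.00y = 0.6496
Solving, x = 2.998 × 10^-3 mol, y = 3.581 × 10^-3 mol
mass of KCl = 2.998 × 10^-3 × 74.55 = 0.2235 g
% KCl = 0.2235 / 0.6496 × 100 = 34.40 %

34.40 %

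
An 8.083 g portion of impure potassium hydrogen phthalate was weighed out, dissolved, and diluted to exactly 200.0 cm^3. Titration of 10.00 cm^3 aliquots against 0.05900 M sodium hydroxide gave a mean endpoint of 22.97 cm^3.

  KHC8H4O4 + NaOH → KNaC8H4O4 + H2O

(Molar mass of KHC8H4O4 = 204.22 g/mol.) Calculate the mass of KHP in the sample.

n(NaOH) per titration = 0.02297 × 0.05900 = 1.355 × 10^-3 mol
n(KHC8H4O4) in each aliquot = 1.355 × 10^-3 mol (1:1 ratio)
n(KHC8H4O4) in the whole flask = 1.355 × 10^-3 × 200.0/10.00 = 0.02710 mol
mass of KHC8H4O4 = 0.02710 × 204.22 = 5.535 g

5.535 g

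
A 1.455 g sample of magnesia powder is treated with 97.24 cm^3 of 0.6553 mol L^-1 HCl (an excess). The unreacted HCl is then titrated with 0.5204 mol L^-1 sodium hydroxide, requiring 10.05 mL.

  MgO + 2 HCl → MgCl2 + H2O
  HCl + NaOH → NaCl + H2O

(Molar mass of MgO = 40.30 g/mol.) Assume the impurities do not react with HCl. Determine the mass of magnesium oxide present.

n(HCl) added = 0.09724 × 0.6553 = 0.06372 mol
n(NaOH) used in back-titration = 0.01005 × 0.5204 = 5.230 × 10^-3 mol
n(HCl) left over = 5.230 × 10^-3 mol (1:1 ratio)
n(HCl) consumed by analyte = 0.06372 − 5.230 × 10^-3 = 0.05849 mol
From the 1:2 ratio, n(MgO) = 1/2 × 0.05849 = 0.02925 mol
mass of MgO = 0.02925 × 40.30 = 1.179 g

1.179 g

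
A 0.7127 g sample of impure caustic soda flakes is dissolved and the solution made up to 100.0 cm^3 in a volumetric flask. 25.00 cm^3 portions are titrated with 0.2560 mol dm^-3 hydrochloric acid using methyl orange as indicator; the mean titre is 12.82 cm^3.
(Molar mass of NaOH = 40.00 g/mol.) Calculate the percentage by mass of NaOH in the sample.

73.68 %

NaOH + HCl → NaCl + H2O
n(HCl) per titration = 0.01282 × 0.2560 = 3.282 × 10^-3 mol
n(NaOH) in each aliquot = 3.282 × 10^-3 mol (1:1 ratio)
n(NaOH) in the whole flask = 3.282 × 10^-3 × 100.0/25.00 = 0.01313 mol
mass of NaOH = 0.01313 × 40.00 = 0.5251 g
% NaOH = 0.5251 / 0.7127 × 100 = 73.68 %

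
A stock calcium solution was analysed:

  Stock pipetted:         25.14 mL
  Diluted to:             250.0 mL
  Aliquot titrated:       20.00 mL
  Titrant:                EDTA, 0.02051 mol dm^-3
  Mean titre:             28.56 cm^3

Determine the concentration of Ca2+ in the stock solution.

0.2913 mol/L

Ca^2+ + EDTA^4- → [Ca(EDTA)]^2-
n(EDTA) = 0.02856 × 0.02051 = 5.858 × 10^-4 mol
n(Ca2+) in the aliquot = 5.858 × 10^-4 mol (1:1 ratio)
[Ca2+]_dilute = 5.858 × 10^-4 / 0.02000 = 0.02929 mol/L
Dilution factor = 250.0 / 25.14 = 9.944
[Ca2+]_stock = 0.02929 × 9.944 = 0.2913 mol/L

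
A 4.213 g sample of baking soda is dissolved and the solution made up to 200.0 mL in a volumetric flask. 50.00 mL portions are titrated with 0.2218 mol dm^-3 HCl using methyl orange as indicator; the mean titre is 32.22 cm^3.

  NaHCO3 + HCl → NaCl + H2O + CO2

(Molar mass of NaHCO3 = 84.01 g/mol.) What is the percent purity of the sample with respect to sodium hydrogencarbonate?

57.00 %

n(HCl) per titration = 0.03222 × 0.2218 = 7.146 × 10^-3 mol
n(NaHCO3) in each aliquot = 7.146 × 10^-3 mol (1:1 ratio)
n(NaHCO3) in the whole flask = 7.146 × 10^-3 × 200.0/50.00 = 0.02859 mol
mass of NaHCO3 = 0.02859 × 84.01 = 2.401 g
% NaHCO3 = 2.401 / 4.213 × 100 = 57.00 %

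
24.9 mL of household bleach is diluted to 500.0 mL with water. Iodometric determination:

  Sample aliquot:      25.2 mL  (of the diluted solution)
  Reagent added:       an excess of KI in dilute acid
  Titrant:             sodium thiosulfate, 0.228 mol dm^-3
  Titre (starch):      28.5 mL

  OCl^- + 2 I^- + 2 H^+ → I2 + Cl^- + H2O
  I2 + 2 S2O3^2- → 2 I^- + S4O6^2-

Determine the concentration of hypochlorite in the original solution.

n(S2O3^2-) = 0.0285 × 0.228 = 6.50 × 10^-3 mol
n(I2) = n(S2O3^2-)/2 = 3.25 × 10^-3 mol
n(OCl^-) in the aliquot = 3.25 × 10^-3 mol (1:1 ratio)
[OCl^-]_dilute = 3.25 × 10^-3 / 0.0252 = 0.129 mol/L
[OCl^-]_original = 0.129 × 500.0/24.9 = 2.59 mol/L

2.59 mol/L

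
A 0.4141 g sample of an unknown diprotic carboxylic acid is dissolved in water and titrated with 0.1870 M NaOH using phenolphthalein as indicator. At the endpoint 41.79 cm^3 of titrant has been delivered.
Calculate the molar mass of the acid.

n(NaOH) = 0.04179 L × 0.1870 mol/L = 7.815 × 10^-3 mol
From the 1:2 ratio, n(H2A) = 1/2 × 7.815 × 10^-3 = 3.907 × 10^-3 mol
M = m / n = 0.4141 g / 3.907 × 10^-3 mol = 106.0 g/mol

106.0 g/mol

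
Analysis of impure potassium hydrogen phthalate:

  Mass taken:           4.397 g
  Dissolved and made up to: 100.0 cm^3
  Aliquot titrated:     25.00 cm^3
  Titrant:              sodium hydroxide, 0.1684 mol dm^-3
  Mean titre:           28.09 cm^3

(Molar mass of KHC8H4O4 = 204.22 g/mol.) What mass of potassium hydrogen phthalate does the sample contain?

KHC8H4O4 + NaOH → KNaC8H4O4 + H2O
n(NaOH) per titration = 0.02809 × 0.1684 = 4.730 × 10^-3 mol
n(KHC8H4O4) in each aliquot = 4.730 × 10^-3 mol (1:1 ratio)
n(KHC8H4O4) in the whole flask = 4.730 × 10^-3 × 100.0/25.00 = 0.01892 mol
mass of KHC8H4O4 = 0.01892 × 204.22 = 3.864 g

3.864 g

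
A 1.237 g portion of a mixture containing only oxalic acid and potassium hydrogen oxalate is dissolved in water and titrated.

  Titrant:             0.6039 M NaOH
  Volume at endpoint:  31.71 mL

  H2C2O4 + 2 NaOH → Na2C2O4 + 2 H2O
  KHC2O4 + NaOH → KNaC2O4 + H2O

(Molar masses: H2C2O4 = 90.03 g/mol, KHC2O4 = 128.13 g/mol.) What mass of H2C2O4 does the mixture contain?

0.6589 g

n(NaOH) = 0.03171 × 0.6039 = 0.01915 mol
Let x = n(H2C2O4), y = n(KHC2O4).
Titrant: 2x + 1y = 0.01915;  mass: 90.03x + 128.13y = 1.237
Solving, x = 7.319 × 10^-3 mol, y = 4.512 × 10^-3 mol
mass of H2C2O4 = 7.319 × 10^-3 × 90.03 = 0.6589 g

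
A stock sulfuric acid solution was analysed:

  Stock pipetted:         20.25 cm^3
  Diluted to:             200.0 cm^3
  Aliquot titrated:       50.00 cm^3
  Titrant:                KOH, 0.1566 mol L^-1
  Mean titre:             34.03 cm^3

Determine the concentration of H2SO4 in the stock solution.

H2SO4 + 2 KOH → K2SO4 + 2 H2O
n(KOH) = 0.03403 × 0.1566 = 5.329 × 10^-3 mol
From the 1:2 ratio, n(H2SO4) in the aliquot = 1/2 × 5.329 × 10^-3 = 2.665 × 10^-3 mol
[H2SO4]_dilute = 2.665 × 10^-3 / 0.05000 = 0.05329 mol/L
Dilution factor = 200.0 / 20.25 = 9.877
[H2SO4]_stock = 0.05329 × 9.877 = 0.5263 mol/L

0.5263 mol/L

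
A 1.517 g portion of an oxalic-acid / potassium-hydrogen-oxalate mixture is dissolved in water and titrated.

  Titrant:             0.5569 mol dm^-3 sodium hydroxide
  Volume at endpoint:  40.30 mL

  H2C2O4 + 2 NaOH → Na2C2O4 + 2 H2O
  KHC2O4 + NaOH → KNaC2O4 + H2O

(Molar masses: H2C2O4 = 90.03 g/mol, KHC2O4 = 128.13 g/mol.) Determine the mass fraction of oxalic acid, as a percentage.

48.51 %

n(NaOH) = 0.04030 × 0.5569 = 0.02244 mol
Let x = n(H2C2O4), y = n(KHC2O4).
Titrant: 2x + 1y = 0.02244;  mass: 90.03x + 128.13y = 1.517
Solving, x = 8.173 × 10^-3 mol, y = 6.097 × 10^-3 mol
mass of H2C2O4 = 8.173 × 10^-3 × 90.03 = 0.7358 g
% H2C2O4 = 0.7358 / 1.517 × 100 = 48.51 %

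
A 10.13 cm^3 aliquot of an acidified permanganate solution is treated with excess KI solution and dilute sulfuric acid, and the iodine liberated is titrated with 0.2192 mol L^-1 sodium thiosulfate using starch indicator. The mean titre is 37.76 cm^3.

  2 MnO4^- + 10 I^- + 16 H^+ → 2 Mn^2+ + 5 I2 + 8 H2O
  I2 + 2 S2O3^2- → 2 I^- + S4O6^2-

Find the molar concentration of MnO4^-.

n(S2O3^2-) = 0.03776 × 0.2192 = 8.277 × 10^-3 mol
n(I2) = n(S2O3^2-)/2 = 4.138 × 10^-3 mol
From the 2:5 ratio, n(MnO4^-) in the aliquot = 2/5 × 4.138 × 10^-3 = 1.655 × 10^-3 mol
[MnO4^-] = 1.655 × 10^-3 / 0.01013 = 0.1634 mol/L

0.1634 mol/L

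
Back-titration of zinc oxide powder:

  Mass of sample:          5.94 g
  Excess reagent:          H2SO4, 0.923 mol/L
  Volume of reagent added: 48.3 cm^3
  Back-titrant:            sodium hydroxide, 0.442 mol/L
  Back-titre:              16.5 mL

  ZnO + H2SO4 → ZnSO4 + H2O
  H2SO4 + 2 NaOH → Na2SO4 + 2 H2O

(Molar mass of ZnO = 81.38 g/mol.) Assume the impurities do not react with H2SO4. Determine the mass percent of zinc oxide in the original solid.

56.1 %

n(H2SO4) added = 0.0483 × 0.923 = 0.0446 mol
n(NaOH) used in back-titration = 0.0165 × 0.442 = 7.29 × 10^-3 mol
From the 1:2 ratio, n(H2SO4) left over = 1/2 × 7.29 × 10^-3 = 3.65 × 10^-3 mol
n(H2SO4) consumed by analyte = 0.0446 − 3.65 × 10^-3 = 0.0409 mol
n(ZnO) = 0.0409 mol (1:1 ratio)
mass of ZnO = 0.0409 × 81.38 = 3.33 g
% ZnO = 3.33 / 5.94 × 100 = 56.1 %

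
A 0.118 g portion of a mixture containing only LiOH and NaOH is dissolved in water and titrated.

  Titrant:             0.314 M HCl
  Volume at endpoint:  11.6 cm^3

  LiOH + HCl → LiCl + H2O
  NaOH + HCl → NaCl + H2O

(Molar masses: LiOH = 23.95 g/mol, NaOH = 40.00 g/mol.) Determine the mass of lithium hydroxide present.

n(HCl) = 0.0116 × 0.314 = 3.64 × 10^-3 mol
Let x = n(LiOH), y = n(NaOH).
Titrant: 1x + 1y = 3.64 × 10^-3;  mass: 23.95x + 40.00y = 0.118
Solving, x = 1.73 × 10^-3 mol, y = 1.92 × 10^-3 mol
mass of LiOH = 1.73 × 10^-3 × 23.95 = 0.0413 g

0.0413 g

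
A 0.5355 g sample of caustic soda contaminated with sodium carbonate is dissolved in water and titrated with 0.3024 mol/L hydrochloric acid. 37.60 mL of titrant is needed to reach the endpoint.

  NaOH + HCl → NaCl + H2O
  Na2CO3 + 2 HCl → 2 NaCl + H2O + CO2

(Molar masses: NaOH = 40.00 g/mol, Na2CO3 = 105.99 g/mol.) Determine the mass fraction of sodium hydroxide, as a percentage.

n(HCl) = 0.03760 × 0.3024 = 0.01137 mol
Let x = n(NaOH), y = n(Na2CO3).
Titrant: 1x + 2y = 0.01137;  mass: 40.00x + 105.99y = 0.5355
Solving, x = 5.161 × 10^-3 mol, y = 3.105 × 10^-3 mol
mass of NaOH = 5.161 × 10^-3 × 40.00 = 0.2064 g
% NaOH = 0.2064 / 0.5355 × 100 = 38.55 %

38.55 %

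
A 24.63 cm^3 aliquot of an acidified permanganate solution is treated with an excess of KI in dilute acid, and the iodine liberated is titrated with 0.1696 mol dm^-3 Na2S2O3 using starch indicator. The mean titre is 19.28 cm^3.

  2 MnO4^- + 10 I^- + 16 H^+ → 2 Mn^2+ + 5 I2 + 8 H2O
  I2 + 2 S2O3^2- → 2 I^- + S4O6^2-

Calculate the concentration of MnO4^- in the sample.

0.02655 mol/L

n(S2O3^2-) = 0.01928 × 0.1696 = 3.270 × 10^-3 mol
n(I2) = n(S2O3^2-)/2 = 1.635 × 10^-3 mol
From the 2:5 ratio, n(MnO4^-) in the aliquot = 2/5 × 1.635 × 10^-3 = 6.540 × 10^-4 mol
[MnO4^-] = 6.540 × 10^-4 / 0.02463 = 0.02655 mol/L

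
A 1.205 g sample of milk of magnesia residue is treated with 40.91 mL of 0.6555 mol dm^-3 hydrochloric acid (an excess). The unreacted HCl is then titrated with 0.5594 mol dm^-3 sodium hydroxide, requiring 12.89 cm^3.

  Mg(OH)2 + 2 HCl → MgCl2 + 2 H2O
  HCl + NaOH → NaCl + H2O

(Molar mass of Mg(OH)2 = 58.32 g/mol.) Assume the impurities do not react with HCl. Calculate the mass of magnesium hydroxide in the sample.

0.5717 g

n(HCl) added = 0.04091 × 0.6555 = 0.02682 mol
n(NaOH) used in back-titration = 0.01289 × 0.5594 = 7.211 × 10^-3 mol
n(HCl) left over = 7.211 × 10^-3 mol (1:1 ratio)
n(HCl) consumed by analyte = 0.02682 − 7.211 × 10^-3 = 0.01961 mol
From the 1:2 ratio, n(Mg(OH)2) = 1/2 × 0.01961 = 9.803 × 10^-3 mol
mass of Mg(OH)2 = 9.803 × 10^-3 × 58.32 = 0.5717 g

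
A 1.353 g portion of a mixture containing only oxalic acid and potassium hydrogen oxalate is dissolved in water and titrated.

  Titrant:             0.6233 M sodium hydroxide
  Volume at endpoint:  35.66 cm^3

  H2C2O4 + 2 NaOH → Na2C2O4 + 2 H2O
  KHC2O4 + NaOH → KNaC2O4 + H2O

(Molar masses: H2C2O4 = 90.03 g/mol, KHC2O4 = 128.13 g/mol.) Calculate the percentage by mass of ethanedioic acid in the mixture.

59.84 %

n(NaOH) = 0.03566 × 0.6233 = 0.02223 mol
Let x = n(H2C2O4), y = n(KHC2O4).
Titrant: 2x + 1y = 0.02223;  mass: 90.03x + 128.13y = 1.353
Solving, x = 8.993 × 10^-3 mol, y = 4.241 × 10^-3 mol
mass of H2C2O4 = 8.993 × 10^-3 × 90.03 = 0.8097 g
% H2C2O4 = 0.8097 / 1.353 × 100 = 59.84 %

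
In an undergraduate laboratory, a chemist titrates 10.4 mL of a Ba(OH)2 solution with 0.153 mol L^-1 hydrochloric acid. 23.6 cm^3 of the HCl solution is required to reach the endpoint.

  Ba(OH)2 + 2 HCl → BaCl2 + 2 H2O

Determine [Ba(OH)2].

n(HCl) = 0.0236 L × 0.153 mol/L = 3.61 × 10^-3 mol
From the 1:2 mole ratio, n(Ba(OH)2) = 1/2 × 3.61 × 10^-3 = 1.81 × 10^-3 mol
[Ba(OH)2] = 1.81 × 10^-3 mol / 0.0104 L = 0.174 mol/L

0.174 mol/L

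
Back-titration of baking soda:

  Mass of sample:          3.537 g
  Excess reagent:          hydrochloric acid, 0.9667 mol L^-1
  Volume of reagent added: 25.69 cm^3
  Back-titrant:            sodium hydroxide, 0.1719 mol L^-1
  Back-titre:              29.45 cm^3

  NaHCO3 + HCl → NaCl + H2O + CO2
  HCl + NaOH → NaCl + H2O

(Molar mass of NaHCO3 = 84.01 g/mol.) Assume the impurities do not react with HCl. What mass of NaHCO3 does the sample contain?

n(HCl) added = 0.02569 × 0.9667 = 0.02483 mol
n(NaOH) used in back-titration = 0.02945 × 0.1719 = 5.062 × 10^-3 mol
n(HCl) left over = 5.062 × 10^-3 mol (1:1 ratio)
n(HCl) consumed by analyte = 0.02483 − 5.062 × 10^-3 = 0.01977 mol
n(NaHCO3) = 0.01977 mol (1:1 ratio)
mass of NaHCO3 = 0.01977 × 84.01 = 1.661 g

1.661 g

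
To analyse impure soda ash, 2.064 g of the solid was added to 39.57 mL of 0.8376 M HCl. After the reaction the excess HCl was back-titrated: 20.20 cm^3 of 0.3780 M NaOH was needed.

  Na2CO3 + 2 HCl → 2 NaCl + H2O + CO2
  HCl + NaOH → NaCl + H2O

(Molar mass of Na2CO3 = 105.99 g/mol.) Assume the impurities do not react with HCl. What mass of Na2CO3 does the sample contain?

1.352 g

n(HCl) added = 0.03957 × 0.8376 = 0.03314 mol
n(NaOH) used in back-titration = 0.02020 × 0.3780 = 7.636 × 10^-3 mol
n(HCl) left over = 7.636 × 10^-3 mol (1:1 ratio)
n(HCl) consumed by analyte = 0.03314 − 7.636 × 10^-3 = 0.02551 mol
From the 1:2 ratio, n(Na2CO3) = 1/2 × 0.02551 = 0.01275 mol
mass of Na2CO3 = 0.01275 × 105.99 = 1.352 g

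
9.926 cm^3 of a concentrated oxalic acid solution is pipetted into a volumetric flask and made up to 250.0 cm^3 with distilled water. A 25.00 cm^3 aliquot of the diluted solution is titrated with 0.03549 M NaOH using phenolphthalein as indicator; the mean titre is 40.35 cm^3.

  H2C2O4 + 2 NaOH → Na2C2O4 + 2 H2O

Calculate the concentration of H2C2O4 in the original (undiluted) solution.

n(NaOH) = 0.04035 × 0.03549 = 1.432 × 10^-3 mol
From the 1:2 ratio, n(H2C2O4) in the aliquot = 1/2 × 1.432 × 10^-3 = 7.160 × 10^-4 mol
[H2C2O4]_dilute = 7.160 × 10^-4 / 0.02500 = 0.02864 mol/L
Dilution factor = 250.0 / 9.926 = 25.19
[H2C2O4]_stock = 0.02864 × 25.19 = 0.7213 mol/L

0.7213 M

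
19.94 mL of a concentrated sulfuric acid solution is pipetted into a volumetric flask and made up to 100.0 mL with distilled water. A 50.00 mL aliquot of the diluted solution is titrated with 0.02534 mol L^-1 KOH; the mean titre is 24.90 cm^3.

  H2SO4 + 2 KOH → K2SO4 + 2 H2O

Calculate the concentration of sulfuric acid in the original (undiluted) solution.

n(KOH) = 0.02490 × 0.02534 = 6.310 × 10^-4 mol
From the 1:2 ratio, n(H2SO4) in the aliquot = 1/2 × 6.310 × 10^-4 = 3.155 × 10^-4 mol
[H2SO4]_dilute = 3.155 × 10^-4 / 0.05000 = 0.006310 mol/L
Dilution factor = 100.0 / 19.94 = 5.015
[H2SO4]_stock = 0.006310 × 5.015 = 0.03164 mol/L

0.03164 mol/L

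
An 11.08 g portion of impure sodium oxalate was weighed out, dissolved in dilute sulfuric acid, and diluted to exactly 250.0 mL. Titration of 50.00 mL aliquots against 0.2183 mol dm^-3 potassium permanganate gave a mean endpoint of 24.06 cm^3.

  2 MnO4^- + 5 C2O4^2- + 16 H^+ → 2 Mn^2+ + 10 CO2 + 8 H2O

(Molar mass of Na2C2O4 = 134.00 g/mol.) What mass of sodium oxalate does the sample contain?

8.798 g

n(KMnO4) per titration = 0.02406 × 0.2183 = 5.252 × 10^-3 mol
From the 5:2 ratio, n(Na2C2O4) in each aliquot = 5/2 × 5.252 × 10^-3 = 0.01313 mol
n(Na2C2O4) in the whole flask = 0.01313 × 250.0/50.00 = 0.06565 mol
mass of Na2C2O4 = 0.06565 × 134.00 = 8.798 g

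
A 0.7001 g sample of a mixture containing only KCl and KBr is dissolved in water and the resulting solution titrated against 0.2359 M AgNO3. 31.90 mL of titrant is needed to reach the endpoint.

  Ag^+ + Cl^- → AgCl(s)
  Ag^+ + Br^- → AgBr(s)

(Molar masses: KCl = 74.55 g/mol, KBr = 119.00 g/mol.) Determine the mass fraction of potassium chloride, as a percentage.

n(AgNO3) = 0.03190 × 0.2359 = 7.525 × 10^-3 mol
Let x = n(KCl), y = n(KBr).
Titrant: 1x + 1y = 7.525 × 10^-3;  mass: 74.55x + 119.00y = 0.7001
Solving, x = 4.396 × 10^-3 mol, y = 3.129 × 10^-3 mol
mass of KCl = 4.396 × 10^-3 × 74.55 = 0.3277 g
% KCl = 0.3277 / 0.7001 × 100 = 46.81 %

46.81 %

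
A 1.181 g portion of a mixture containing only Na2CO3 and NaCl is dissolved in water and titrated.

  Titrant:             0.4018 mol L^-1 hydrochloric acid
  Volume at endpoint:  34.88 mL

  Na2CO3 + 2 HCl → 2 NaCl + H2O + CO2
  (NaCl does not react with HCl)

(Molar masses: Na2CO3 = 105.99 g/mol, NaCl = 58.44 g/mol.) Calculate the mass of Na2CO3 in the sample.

0.7427 g

n(HCl) = 0.03488 × 0.4018 = 0.01401 mol
Let x = n(Na2CO3), y = n(NaCl).
Titrant: 2x = 0.01401;  mass: 105.99x + 58.44y = 1.181
Solving, x = 7.007 × 10^-3 mol, y = 7.500 × 10^-3 mol
mass of Na2CO3 = 7.007 × 10^-3 × 105.99 = 0.7427 g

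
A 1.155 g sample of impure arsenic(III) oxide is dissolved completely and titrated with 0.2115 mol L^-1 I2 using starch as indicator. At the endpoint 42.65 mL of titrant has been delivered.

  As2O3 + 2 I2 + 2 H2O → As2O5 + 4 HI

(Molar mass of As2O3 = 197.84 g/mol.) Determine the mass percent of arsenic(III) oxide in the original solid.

77.26 %

n(I2) = 0.04265 L × 0.2115 mol/L = 9.020 × 10^-3 mol
From the 1:2 ratio, n(As2O3) = 1/2 × 9.020 × 10^-3 = 4.510 × 10^-3 mol
mass of As2O3 = 4.510 × 10^-3 × 197.84 g/mol = 0.8923 g
% As2O3 = 0.8923 / 1.155 × 100 = 77.26 %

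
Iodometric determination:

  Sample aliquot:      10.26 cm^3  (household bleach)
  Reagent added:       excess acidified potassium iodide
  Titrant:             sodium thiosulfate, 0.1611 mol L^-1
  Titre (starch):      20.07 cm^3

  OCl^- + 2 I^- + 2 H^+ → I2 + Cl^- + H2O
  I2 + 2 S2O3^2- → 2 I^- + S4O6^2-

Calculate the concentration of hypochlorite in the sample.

n(S2O3^2-) = 0.02007 × 0.1611 = 3.233 × 10^-3 mol
n(I2) = n(S2O3^2-)/2 = 1.617 × 10^-3 mol
n(OCl^-) in the aliquot = 1.617 × 10^-3 mol (1:1 ratio)
[OCl^-] = 1.617 × 10^-3 / 0.01026 = 0.1576 mol/L

0.1576 mol/L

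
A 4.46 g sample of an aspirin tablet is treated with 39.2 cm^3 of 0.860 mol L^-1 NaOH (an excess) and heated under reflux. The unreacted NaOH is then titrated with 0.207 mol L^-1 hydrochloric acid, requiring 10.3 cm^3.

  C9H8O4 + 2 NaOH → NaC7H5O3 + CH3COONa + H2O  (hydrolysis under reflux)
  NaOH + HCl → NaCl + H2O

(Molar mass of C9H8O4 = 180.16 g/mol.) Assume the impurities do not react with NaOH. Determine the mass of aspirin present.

n(NaOH) added = 0.0392 × 0.860 = 0.0337 mol
n(HCl) used in back-titration = 0.0103 × 0.207 = 2.13 × 10^-3 mol
n(NaOH) left over = 2.13 × 10^-3 mol (1:1 ratio)
n(NaOH) consumed by analyte = 0.0337 − 2.13 × 10^-3 = 0.0316 mol
From the 1:2 ratio, n(C9H8O4) = 1/2 × 0.0316 = 0.0158 mol
mass of C9H8O4 = 0.0158 × 180.16 = 2.84 g

2.84 g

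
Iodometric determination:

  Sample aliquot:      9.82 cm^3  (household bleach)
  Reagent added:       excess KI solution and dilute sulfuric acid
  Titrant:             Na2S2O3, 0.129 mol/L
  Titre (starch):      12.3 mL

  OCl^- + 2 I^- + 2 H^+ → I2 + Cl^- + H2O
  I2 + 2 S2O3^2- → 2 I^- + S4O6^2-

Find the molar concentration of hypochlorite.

0.0808 mol/L

n(S2O3^2-) = 0.0123 × 0.129 = 1.59 × 10^-3 mol
n(I2) = n(S2O3^2-)/2 = 7.93 × 10^-4 mol
n(OCl^-) in the aliquot = 7.93 × 10^-4 mol (1:1 ratio)
[OCl^-] = 7.93 × 10^-4 / 0.00982 = 0.0808 mol/L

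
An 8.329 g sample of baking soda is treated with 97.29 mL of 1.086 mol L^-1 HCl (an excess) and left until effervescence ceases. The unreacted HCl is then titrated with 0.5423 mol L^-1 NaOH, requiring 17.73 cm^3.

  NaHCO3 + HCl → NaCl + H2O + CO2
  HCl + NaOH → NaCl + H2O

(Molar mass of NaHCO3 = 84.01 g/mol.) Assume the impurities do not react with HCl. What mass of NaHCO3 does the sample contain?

8.068 g

n(HCl) added = 0.09729 × 1.086 = 0.1057 mol
n(NaOH) used in back-titration = 0.01773 × 0.5423 = 9.615 × 10^-3 mol
n(HCl) left over = 9.615 × 10^-3 mol (1:1 ratio)
n(HCl) consumed by analyte = 0.1057 − 9.615 × 10^-3 = 0.09604 mol
n(NaHCO3) = 0.09604 mol (1:1 ratio)
mass of NaHCO3 = 0.09604 × 84.01 = 8.068 g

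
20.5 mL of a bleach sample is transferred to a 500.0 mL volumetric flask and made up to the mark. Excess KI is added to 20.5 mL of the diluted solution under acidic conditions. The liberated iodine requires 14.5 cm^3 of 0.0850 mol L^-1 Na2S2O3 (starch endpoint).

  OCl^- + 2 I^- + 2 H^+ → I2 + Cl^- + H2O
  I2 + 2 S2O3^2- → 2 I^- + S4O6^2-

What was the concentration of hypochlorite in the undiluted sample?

n(S2O3^2-) = 0.0145 × 0.0850 = 1.23 × 10^-3 mol
n(I2) = n(S2O3^2-)/2 = 6.16 × 10^-4 mol
n(OCl^-) in the aliquot = 6.16 × 10^-4 mol (1:1 ratio)
[OCl^-]_dilute = 6.16 × 10^-4 / 0.0205 = 0.0301 mol/L
[OCl^-]_original = 0.0301 × 500.0/20.5 = 0.733 mol/L

0.733 mol/L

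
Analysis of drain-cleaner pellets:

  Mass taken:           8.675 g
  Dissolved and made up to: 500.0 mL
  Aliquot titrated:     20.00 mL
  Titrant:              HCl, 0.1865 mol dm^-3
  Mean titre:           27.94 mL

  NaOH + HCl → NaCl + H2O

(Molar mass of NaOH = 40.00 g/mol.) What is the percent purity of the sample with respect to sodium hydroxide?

60.07 %

n(HCl) per titration = 0.02794 × 0.1865 = 5.211 × 10^-3 mol
n(NaOH) in each aliquot = 5.211 × 10^-3 mol (1:1 ratio)
n(NaOH) in the whole flask = 5.211 × 10^-3 × 500.0/20.00 = 0.1303 mol
mass of NaOH = 0.1303 × 40.00 = 5.211 g
% NaOH = 5.211 / 8.675 × 100 = 60.07 %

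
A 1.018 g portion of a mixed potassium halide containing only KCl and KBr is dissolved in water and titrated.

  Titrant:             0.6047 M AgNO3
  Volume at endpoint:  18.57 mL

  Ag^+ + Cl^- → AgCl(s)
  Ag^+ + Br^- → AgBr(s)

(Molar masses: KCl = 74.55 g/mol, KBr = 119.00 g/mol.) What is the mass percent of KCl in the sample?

n(AgNO3) = 0.01857 × 0.6047 = 0.01123 mol
Let x = n(KCl), y = n(KBr).
Titrant: 1x + 1y = 0.01123;  mass: 74.55x + 119.00y = 1.018
Solving, x = 7.160 × 10^-3 mol, y = 4.069 × 10^-3 mol
mass of KCl = 7.160 × 10^-3 × 74.55 = 0.5338 g
% KCl = 0.5338 / 1.018 × 100 = 52.44 %

52.44 %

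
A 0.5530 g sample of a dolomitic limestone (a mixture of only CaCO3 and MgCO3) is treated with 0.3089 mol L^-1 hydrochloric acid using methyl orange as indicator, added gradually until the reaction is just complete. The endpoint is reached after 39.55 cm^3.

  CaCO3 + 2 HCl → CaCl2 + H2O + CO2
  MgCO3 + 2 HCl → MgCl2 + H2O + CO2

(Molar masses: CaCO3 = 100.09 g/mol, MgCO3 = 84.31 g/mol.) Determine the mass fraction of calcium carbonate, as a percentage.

n(HCl) = 0.03955 × 0.3089 = 0.01222 mol
Let x = n(CaCO3), y = n(MgCO3).
Titrant: 2x + 2y = 0.01222;  mass: 100.09x + 84.31y = 0.5530
Solving, x = 2.408 × 10^-3 mol, y = 3.701 × 10^-3 mol
mass of CaCO3 = 2.408 × 10^-3 × 100.09 = 0.2410 g
% CaCO3 = 0.2410 / 0.5530 × 100 = 43.58 %

43.58 %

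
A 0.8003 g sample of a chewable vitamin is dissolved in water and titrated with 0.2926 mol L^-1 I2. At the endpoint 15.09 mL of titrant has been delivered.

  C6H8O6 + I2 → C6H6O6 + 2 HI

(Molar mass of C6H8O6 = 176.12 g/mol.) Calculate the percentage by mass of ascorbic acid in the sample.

n(I2) = 0.01509 L × 0.2926 mol/L = 4.415 × 10^-3 mol
n(C6H8O6) = 4.415 × 10^-3 mol (1:1 ratio)
mass of C6H8O6 = 4.415 × 10^-3 × 176.12 g/mol = 0.7776 g
% C6H8O6 = 0.7776 / 0.8003 × 100 = 97.17 %

97.17 %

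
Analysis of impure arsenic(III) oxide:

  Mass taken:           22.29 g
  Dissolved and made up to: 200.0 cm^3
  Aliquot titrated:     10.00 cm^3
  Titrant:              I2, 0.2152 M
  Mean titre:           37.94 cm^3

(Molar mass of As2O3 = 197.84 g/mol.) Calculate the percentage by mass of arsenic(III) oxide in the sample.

72.47 %

As2O3 + 2 I2 + 2 H2O → As2O5 + 4 HI
n(I2) per titration = 0.03794 × 0.2152 = 8.165 × 10^-3 mol
From the 1:2 ratio, n(As2O3) in each aliquot = 1/2 × 8.165 × 10^-3 = 4.082 × 10^-3 mol
n(As2O3) in the whole flask = 4.082 × 10^-3 × 200.0/10.00 = 0.08165 mol
mass of As2O3 = 0.08165 × 197.84 = 16.15 g
% As2O3 = 16.15 / 22.29 × 100 = 72.47 %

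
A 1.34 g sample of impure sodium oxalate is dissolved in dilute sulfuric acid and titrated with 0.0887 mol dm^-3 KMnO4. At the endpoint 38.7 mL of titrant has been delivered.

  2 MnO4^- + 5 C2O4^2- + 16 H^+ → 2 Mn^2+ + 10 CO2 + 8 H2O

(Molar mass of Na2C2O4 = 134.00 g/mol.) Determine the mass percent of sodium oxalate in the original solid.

n(KMnO4) = 0.0387 L × 0.0887 mol/L = 3.43 × 10^-3 mol
From the 5:2 ratio, n(Na2C2O4) = 5/2 × 3.43 × 10^-3 = 8.58 × 10^-3 mol
mass of Na2C2O4 = 8.58 × 10^-3 × 134.00 g/mol = 1.15 g
% Na2C2O4 = 1.15 / 1.34 × 100 = 85.8 %

85.8 %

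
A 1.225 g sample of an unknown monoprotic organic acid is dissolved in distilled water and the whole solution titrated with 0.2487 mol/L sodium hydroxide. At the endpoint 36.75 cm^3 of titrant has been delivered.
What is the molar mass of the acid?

n(NaOH) = 0.03675 L × 0.2487 mol/L = 9.140 × 10^-3 mol
n(HA) = 9.140 × 10^-3 mol (1:1 ratio)
M = m / n = 1.225 g / 9.140 × 10^-3 mol = 134.0 g/mol

134.0 g/mol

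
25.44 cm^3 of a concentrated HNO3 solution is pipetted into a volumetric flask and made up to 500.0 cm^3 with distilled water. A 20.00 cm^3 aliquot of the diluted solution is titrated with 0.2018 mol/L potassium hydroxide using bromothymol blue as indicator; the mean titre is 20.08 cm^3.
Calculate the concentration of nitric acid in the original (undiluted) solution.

3.982 mol/L

HNO3 + KOH → KNO3 + H2O
n(KOH) = 0.02008 × 0.2018 = 4.052 × 10^-3 mol
n(HNO3) in the aliquot = 4.052 × 10^-3 mol (1:1 ratio)
[HNO3]_dilute = 4.052 × 10^-3 / 0.02000 = 0.2026 mol/L
Dilution factor = 500.0 / 25.44 = 19.65
[HNO3]_stock = 0.2026 × 19.65 = 3.982 mol/L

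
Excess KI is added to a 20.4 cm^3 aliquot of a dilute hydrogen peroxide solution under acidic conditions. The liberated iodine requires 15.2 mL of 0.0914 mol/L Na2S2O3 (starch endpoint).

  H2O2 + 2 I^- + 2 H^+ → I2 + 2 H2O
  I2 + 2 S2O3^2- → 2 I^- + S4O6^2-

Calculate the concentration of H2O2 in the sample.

0.0341 mol/L

n(S2O3^2-) = 0.0152 × 0.0914 = 1.39 × 10^-3 mol
n(I2) = n(S2O3^2-)/2 = 6.95 × 10^-4 mol
n(H2O2) in the aliquot = 6.95 × 10^-4 mol (1:1 ratio)
[H2O2] = 6.95 × 10^-4 / 0.0204 = 0.0341 mol/L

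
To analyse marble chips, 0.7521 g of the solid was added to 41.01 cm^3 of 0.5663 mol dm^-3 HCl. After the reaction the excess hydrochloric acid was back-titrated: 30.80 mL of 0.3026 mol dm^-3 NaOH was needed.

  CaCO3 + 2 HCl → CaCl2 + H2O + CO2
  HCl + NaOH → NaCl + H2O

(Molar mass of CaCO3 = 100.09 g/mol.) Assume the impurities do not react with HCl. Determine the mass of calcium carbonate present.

0.6958 g

n(HCl) added = 0.04101 × 0.5663 = 0.02322 mol
n(NaOH) used in back-titration = 0.03080 × 0.3026 = 9.320 × 10^-3 mol
n(HCl) left over = 9.320 × 10^-3 mol (1:1 ratio)
n(HCl) consumed by analyte = 0.02322 − 9.320 × 10^-3 = 0.01390 mol
From the 1:2 ratio, n(CaCO3) = 1/2 × 0.01390 = 6.952 × 10^-3 mol
mass of CaCO3 = 6.952 × 10^-3 × 100.09 = 0.6958 g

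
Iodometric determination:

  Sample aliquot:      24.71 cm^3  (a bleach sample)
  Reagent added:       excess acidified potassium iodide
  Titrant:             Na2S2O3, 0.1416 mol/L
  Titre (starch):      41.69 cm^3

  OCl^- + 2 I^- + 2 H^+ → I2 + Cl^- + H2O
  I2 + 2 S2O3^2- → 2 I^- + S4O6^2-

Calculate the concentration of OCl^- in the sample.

n(S2O3^2-) = 0.04169 × 0.1416 = 5.903 × 10^-3 mol
n(I2) = n(S2O3^2-)/2 = 2.952 × 10^-3 mol
n(OCl^-) in the aliquot = 2.952 × 10^-3 mol (1:1 ratio)
[OCl^-] = 2.952 × 10^-3 / 0.02471 = 0.1195 mol/L

0.1195 mol/L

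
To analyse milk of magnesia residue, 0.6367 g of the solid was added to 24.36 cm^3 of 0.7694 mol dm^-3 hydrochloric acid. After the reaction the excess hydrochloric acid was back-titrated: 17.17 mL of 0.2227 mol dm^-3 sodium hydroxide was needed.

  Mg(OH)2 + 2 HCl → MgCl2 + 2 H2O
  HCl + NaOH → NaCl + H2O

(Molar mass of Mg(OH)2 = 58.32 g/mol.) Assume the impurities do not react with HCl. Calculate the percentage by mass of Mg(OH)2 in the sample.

68.33 %

n(HCl) added = 0.02436 × 0.7694 = 0.01874 mol
n(NaOH) used in back-titration = 0.01717 × 0.2227 = 3.824 × 10^-3 mol
n(HCl) left over = 3.824 × 10^-3 mol (1:1 ratio)
n(HCl) consumed by analyte = 0.01874 − 3.824 × 10^-3 = 0.01492 mol
From the 1:2 ratio, n(Mg(OH)2) = 1/2 × 0.01492 = 7.459 × 10^-3 mol
mass of Mg(OH)2 = 7.459 × 10^-3 × 58.32 = 0.4350 g
% Mg(OH)2 = 0.4350 / 0.6367 × 100 = 68.33 %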